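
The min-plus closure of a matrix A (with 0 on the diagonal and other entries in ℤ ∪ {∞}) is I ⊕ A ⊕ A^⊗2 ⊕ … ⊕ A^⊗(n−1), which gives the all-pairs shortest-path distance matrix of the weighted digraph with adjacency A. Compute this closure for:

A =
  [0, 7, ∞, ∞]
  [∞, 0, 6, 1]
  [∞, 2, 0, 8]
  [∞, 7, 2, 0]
Closure =
  [0, 7, 10, 8]
  [∞, 0, 3, 1]
  [∞, 2, 0, 3]
  [∞, 4, 2, 0]

This is the Floyd-Warshall all-pairs shortest-path computation. For each intermediate vertex k = 0, 1, …, 3, update dist[i][j] ← min(dist[i][j], dist[i][k] + dist[k][j]). The final matrix gives, for each (i, j), the minimum total weight of any directed path from i to j (possibly empty when i = j).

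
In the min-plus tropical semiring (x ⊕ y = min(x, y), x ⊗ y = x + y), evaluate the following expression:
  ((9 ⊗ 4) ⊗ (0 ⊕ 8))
((9 ⊗ 4) ⊗ (0 ⊕ 8)) = 13

Expand innermost to outermost. Recall ⊕ takes the minimum of its arguments and ⊗ takes their sum. Working out the expression ((9 ⊗ 4) ⊗ (0 ⊕ 8)) gives 13.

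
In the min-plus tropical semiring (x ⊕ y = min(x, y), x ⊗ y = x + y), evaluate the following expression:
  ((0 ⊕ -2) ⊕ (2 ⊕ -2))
((0 ⊕ -2) ⊕ (2 ⊕ -2)) = -2

Expand innermost to outermost. Recall ⊕ takes the minimum of its arguments and ⊗ takes their sum. Working out the expression ((0 ⊕ -2) ⊕ (2 ⊕ -2)) gives -2.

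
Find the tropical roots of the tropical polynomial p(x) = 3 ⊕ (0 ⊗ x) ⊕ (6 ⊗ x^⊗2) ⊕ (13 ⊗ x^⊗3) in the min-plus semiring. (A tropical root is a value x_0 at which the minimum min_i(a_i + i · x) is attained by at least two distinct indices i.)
Roots: {-7, -6, 3}

Each tropical root is a break point of the lower envelope of the lines y = a_i + i · x (there are 4 lines, with slopes 0, 1, ..., 3). Only the lines that attain the minimum somewhere contribute to roots; other lines are dominated. Here the surviving (envelope) indices are i = 3, i = 2, i = 1, i = 0.
Intersections between consecutive envelope lines give the roots: for adjacent envelope indices i < j the intersection is x = (a_i − a_j) / (j − i). Reading off the sorted break points: {-7, -6, 3}.
Verification: at each break x_0, at least two indices attain the minimum of min_i(a_i + i · x_0).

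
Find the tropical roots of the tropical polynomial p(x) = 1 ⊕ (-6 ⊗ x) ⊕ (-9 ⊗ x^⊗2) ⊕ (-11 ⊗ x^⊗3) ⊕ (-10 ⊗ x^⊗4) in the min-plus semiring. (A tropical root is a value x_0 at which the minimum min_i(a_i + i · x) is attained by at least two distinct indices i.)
Roots: {-1, 2, 3, 7}

Each tropical root is a break point of the lower envelope of the lines y = a_i + i · x (there are 5 lines, with slopes 0, 1, ..., 4). Only the lines that attain the minimum somewhere contribute to roots; other lines are dominated. Here the surviving (envelope) indices are i = 4, i = 3, i = 2, i = 1, i = 0.
Intersections between consecutive envelope lines give the roots: for adjacent envelope indices i < j the intersection is x = (a_i − a_j) / (j − i). Reading off the sorted break points: {-1, 2, 3, 7}.
Verification: at each break x_0, at least two indices attain the minimum of min_i(a_i + i · x_0).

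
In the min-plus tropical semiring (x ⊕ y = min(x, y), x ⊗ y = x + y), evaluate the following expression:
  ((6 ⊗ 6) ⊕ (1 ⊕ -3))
((6 ⊗ 6) ⊕ (1 ⊕ -3)) = -3

Expand innermost to outermost. Recall ⊕ takes the minimum of its arguments and ⊗ takes their sum. Working out the expression ((6 ⊗ 6) ⊕ (1 ⊕ -3)) gives -3.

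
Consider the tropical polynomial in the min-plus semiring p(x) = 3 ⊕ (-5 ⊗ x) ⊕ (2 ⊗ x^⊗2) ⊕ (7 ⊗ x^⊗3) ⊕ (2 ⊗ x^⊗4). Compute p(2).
p(2) = -3

A tropical monomial a ⊗ x^⊗i evaluates to a + i · x. Evaluating each term at x = 2:
  Term 0 contributes 3 + 0 · 2 = 3
  Term 1 contributes -5 + 1 · 2 = -3
  Term 2 contributes 2 + 2 · 2 = 6
  Term 3 contributes 7 + 3 · 2 = 13
  Term 4 contributes 2 + 4 · 2 = 10
p(2) = ⊕ of these = min[3, -3, 6, 13, 10] = -3.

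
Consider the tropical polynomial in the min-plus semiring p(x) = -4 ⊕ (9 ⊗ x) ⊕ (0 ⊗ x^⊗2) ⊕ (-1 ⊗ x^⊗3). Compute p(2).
p(2) = -4

A tropical monomial a ⊗ x^⊗i evaluates to a + i · x. Evaluating each term at x = 2:
  Term 0 contributes -4 + 0 · 2 = -4
  Term 1 contributes 9 + 1 · 2 = 11
  Term 2 contributes 0 + 2 · 2 = 4
  Term 3 contributes -1 + 3 · 2 = 5
p(2) = ⊕ of these = min[-4, 11, 4, 5] = -4.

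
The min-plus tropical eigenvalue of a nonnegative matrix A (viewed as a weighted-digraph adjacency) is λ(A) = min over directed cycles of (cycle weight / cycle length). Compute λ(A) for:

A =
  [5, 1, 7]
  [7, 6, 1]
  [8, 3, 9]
λ(A) = 2

Enumerate directed cycles and compute their means (weight / length). Sample:
  cycle 0 → 0: weight = 5, length = 1, mean = 5/1 ≈ 5.000
  cycle 1 → 1: weight = 6, length = 1, mean = 6/1 ≈ 6.000
  cycle 2 → 2: weight = 9, length = 1, mean = 9/1 ≈ 9.000
  cycle 0 → 1 → 0: weight = 8, length = 2, mean = 8/2 ≈ 4.000
  cycle 0 → 2 → 0: weight = 15, length = 2, mean = 15/2 ≈ 7.500
  cycle 1 → 0 → 1: weight = 8, length = 2, mean = 8/2 ≈ 4.000
Minimum mean = 2.000, attained e.g. along the cycle 1 → 2 → 1 with weight 4 and length 2. So λ(A) = 4/2 = 2.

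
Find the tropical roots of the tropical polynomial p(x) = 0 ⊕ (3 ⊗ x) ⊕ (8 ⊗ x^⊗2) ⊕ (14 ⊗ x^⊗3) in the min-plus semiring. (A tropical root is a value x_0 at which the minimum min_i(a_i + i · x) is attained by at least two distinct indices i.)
Roots: {-6, -5, -3}

Each tropical root is a break point of the lower envelope of the lines y = a_i + i · x (there are 4 lines, with slopes 0, 1, ..., 3). Only the lines that attain the minimum somewhere contribute to roots; other lines are dominated. Here the surviving (envelope) indices are i = 3, i = 2, i = 1, i = 0.
Intersections between consecutive envelope lines give the roots: for adjacent envelope indices i < j the intersection is x = (a_i − a_j) / (j − i). Reading off the sorted break points: {-6, -5, -3}.
Verification: at each break x_0, at least two indices attain the minimum of min_i(a_i + i · x_0).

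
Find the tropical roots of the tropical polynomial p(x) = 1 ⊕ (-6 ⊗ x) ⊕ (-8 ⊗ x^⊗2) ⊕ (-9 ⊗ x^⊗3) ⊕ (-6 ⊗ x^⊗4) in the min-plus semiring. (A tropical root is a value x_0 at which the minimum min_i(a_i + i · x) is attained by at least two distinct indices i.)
Roots: {-3, 1, 2, 7}

Each tropical root is a break point of the lower envelope of the lines y = a_i + i · x (there are 5 lines, with slopes 0, 1, ..., 4). Only the lines that attain the minimum somewhere contribute to roots; other lines are dominated. Here the surviving (envelope) indices are i = 4, i = 3, i = 2, i = 1, i = 0.
Intersections between consecutive envelope lines give the roots: for adjacent envelope indices i < j the intersection is x = (a_i − a_j) / (j − i). Reading off the sorted break points: {-3, 1, 2, 7}.
Verification: at each break x_0, at least two indices attain the minimum of min_i(a_i + i · x_0).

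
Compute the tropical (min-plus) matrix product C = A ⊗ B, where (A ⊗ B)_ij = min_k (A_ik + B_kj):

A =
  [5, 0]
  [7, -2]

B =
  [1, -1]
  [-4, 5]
A ⊗ B =
  [-4, 4]
  [-6, 3]

Apply the min-plus product entry-by-entry:
  C[0][0] = min over k of (A[0][0] + B[0][0] = 5 + 1 = 6, A[0][1] + B[1][0] = 0 + -4 = -4) = -4 (attained at k = 1)
  C[0][1] = min over k of (A[0][0] + B[0][1] = 5 + -1 = 4, A[0][1] + B[1][1] = 0 + 5 = 5) = 4 (attained at k = 0)
  C[1][0] = min over k of (A[1][0] + B[0][0] = 7 + 1 = 8, A[1][1] + B[1][0] = -2 + -4 = -6) = -6 (attained at k = 1)
  C[1][1] = min over k of (A[1][0] + B[0][1] = 7 + -1 = 6, A[1][1] + B[1][1] = -2 + 5 = 3) = 3 (attained at k = 1)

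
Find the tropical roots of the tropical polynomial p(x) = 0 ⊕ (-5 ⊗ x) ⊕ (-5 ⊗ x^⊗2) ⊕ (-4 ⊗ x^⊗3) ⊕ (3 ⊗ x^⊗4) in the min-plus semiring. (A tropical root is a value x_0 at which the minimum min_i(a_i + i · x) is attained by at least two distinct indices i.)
Roots: {-7, -1, 0, 5}

Each tropical root is a break point of the lower envelope of the lines y = a_i + i · x (there are 5 lines, with slopes 0, 1, ..., 4). Only the lines that attain the minimum somewhere contribute to roots; other lines are dominated. Here the surviving (envelope) indices are i = 4, i = 3, i = 2, i = 1, i = 0.
Intersections between consecutive envelope lines give the roots: for adjacent envelope indices i < j the intersection is x = (a_i − a_j) / (j − i). Reading off the sorted break points: {-7, -1, 0, 5}.
Verification: at each break x_0, at least two indices attain the minimum of min_i(a_i + i · x_0).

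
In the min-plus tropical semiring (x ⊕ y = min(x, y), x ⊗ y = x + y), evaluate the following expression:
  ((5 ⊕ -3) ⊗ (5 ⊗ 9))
((5 ⊕ -3) ⊗ (5 ⊗ 9)) = 11

Expand innermost to outermost. Recall ⊕ takes the minimum of its arguments and ⊗ takes their sum. Working out the expression ((5 ⊕ -3) ⊗ (5 ⊗ 9)) gives 11.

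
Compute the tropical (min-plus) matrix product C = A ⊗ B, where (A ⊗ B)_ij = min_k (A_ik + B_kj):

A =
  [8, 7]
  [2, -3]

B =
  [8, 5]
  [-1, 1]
A ⊗ B =
  [6, 8]
  [-4, -2]

Apply the min-plus product entry-by-entry:
  C[0][0] = min over k of (A[0][0] + B[0][0] = 8 + 8 = 16, A[0][1] + B[1][0] = 7 + -1 = 6) = 6 (attained at k = 1)
  C[0][1] = min over k of (A[0][0] + B[0][1] = 8 + 5 = 13, A[0][1] + B[1][1] = 7 + 1 = 8) = 8 (attained at k = 1)
  C[1][0] = min over k of (A[1][0] + B[0][0] = 2 + 8 = 10, A[1][1] + B[1][0] = -3 + -1 = -4) = -4 (attained at k = 1)
  C[1][1] = min over k of (A[1][0] + B[0][1] = 2 + 5 = 7, A[1][1] + B[1][1] = -3 + 1 = -2) = -2 (attained at k = 1)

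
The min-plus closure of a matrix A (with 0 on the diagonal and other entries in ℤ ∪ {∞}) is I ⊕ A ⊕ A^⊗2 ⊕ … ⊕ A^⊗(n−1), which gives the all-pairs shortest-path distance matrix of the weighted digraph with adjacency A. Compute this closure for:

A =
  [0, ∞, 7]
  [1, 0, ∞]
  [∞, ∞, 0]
Closure =
  [0, ∞, 7]
  [1, 0, 8]
  [∞, ∞, 0]

This is the Floyd-Warshall all-pairs shortest-path computation. For each intermediate vertex k = 0, 1, …, 2, update dist[i][j] ← min(dist[i][j], dist[i][k] + dist[k][j]). The final matrix gives, for each (i, j), the minimum total weight of any directed path from i to j (possibly empty when i = j).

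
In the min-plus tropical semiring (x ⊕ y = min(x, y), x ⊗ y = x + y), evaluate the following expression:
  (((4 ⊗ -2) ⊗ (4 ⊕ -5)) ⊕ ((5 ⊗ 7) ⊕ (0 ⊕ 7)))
(((4 ⊗ -2) ⊗ (4 ⊕ -5)) ⊕ ((5 ⊗ 7) ⊕ (0 ⊕ 7))) = -3

Expand innermost to outermost. Recall ⊕ takes the minimum of its arguments and ⊗ takes their sum. Working out the expression (((4 ⊗ -2) ⊗ (4 ⊕ -5)) ⊕ ((5 ⊗ 7) ⊕ (0 ⊕ 7))) gives -3.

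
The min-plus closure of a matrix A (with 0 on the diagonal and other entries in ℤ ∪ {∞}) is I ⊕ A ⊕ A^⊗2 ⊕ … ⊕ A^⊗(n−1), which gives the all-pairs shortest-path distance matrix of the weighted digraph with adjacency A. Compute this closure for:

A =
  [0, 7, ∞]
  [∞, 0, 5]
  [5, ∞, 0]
Closure =
  [0, 7, 12]
  [10, 0, 5]
  [5, 12, 0]

This is the Floyd-Warshall all-pairs shortest-path computation. For each intermediate vertex k = 0, 1, …, 2, update dist[i][j] ← min(dist[i][j], dist[i][k] + dist[k][j]). The final matrix gives, for each (i, j), the minimum total weight of any directed path from i to j (possibly empty when i = j).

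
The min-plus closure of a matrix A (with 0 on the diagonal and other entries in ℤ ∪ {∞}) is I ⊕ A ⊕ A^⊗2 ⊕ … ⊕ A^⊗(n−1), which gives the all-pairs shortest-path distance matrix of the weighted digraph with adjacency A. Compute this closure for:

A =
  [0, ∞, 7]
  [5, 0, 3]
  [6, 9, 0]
Closure =
  [0, 16, 7]
  [5, 0, 3]
  [6, 9, 0]

This is the Floyd-Warshall all-pairs shortest-path computation. For each intermediate vertex k = 0, 1, …, 2, update dist[i][j] ← min(dist[i][j], dist[i][k] + dist[k][j]). The final matrix gives, for each (i, j), the minimum total weight of any directed path from i to j (possibly empty when i = j).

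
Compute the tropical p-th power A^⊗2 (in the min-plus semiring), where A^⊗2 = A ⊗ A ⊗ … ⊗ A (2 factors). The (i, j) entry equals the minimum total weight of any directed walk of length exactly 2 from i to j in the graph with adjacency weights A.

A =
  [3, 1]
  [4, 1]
A^⊗2 =
  [5, 2]
  [5, 2]

Each entry (A^⊗2)_ij equals the minimum over all length-2 walks i = v_0 → v_1 → … → v_2 = j of Σ_t A[v_t][v_{t+1}]. For example, for (i, j) = (0, 1) we minimise over 2 possible intermediate vertex sequences; the minimum is 2, attained along the walk 0 → 1 → 1.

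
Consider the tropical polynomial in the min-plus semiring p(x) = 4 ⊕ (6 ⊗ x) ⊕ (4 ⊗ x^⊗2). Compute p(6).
p(6) = 4

A tropical monomial a ⊗ x^⊗i evaluates to a + i · x. Evaluating each term at x = 6:
  Term 0 contributes 4 + 0 · 6 = 4
  Term 1 contributes 6 + 1 · 6 = 12
  Term 2 contributes 4 + 2 · 6 = 16
p(6) = ⊕ of these = min[4, 12, 16] = 4.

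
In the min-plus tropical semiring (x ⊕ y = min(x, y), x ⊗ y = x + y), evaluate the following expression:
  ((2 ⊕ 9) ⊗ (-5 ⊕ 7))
((2 ⊕ 9) ⊗ (-5 ⊕ 7)) = -3

Expand innermost to outermost. Recall ⊕ takes the minimum of its arguments and ⊗ takes their sum. Working out the expression ((2 ⊕ 9) ⊗ (-5 ⊕ 7)) gives -3.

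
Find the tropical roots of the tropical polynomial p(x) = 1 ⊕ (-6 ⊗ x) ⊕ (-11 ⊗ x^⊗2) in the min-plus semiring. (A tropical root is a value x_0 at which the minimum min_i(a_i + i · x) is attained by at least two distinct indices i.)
Roots: {5, 7}

Each tropical root is a break point of the lower envelope of the lines y = a_i + i · x (there are 3 lines, with slopes 0, 1, ..., 2). Only the lines that attain the minimum somewhere contribute to roots; other lines are dominated. Here the surviving (envelope) indices are i = 2, i = 1, i = 0.
Intersections between consecutive envelope lines give the roots: for adjacent envelope indices i < j the intersection is x = (a_i − a_j) / (j − i). Reading off the sorted break points: {5, 7}.
Verification: at each break x_0, at least two indices attain the minimum of min_i(a_i + i · x_0).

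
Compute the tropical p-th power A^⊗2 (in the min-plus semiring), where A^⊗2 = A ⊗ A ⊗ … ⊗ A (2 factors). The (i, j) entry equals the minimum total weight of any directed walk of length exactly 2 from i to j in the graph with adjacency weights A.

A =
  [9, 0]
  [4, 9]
A^⊗2 =
  [4, 9]
  [13, 4]

Each entry (A^⊗2)_ij equals the minimum over all length-2 walks i = v_0 → v_1 → … → v_2 = j of Σ_t A[v_t][v_{t+1}]. For example, for (i, j) = (0, 1) we minimise over 2 possible intermediate vertex sequences; the minimum is 9, attained along the walk 0 → 0 → 1.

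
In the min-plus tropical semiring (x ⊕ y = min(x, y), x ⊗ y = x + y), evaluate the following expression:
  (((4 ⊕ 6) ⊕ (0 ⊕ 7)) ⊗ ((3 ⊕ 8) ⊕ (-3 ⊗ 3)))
(((4 ⊕ 6) ⊕ (0 ⊕ 7)) ⊗ ((3 ⊕ 8) ⊕ (-3 ⊗ 3))) = 0

Expand innermost to outermost. Recall ⊕ takes the minimum of its arguments and ⊗ takes their sum. Working out the expression (((4 ⊕ 6) ⊕ (0 ⊕ 7)) ⊗ ((3 ⊕ 8) ⊕ (-3 ⊗ 3))) gives 0.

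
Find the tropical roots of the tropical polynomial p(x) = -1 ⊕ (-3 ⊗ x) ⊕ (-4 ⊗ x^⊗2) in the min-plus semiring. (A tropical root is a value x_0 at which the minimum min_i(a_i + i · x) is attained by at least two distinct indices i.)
Roots: {1, 2}

Each tropical root is a break point of the lower envelope of the lines y = a_i + i · x (there are 3 lines, with slopes 0, 1, ..., 2). Only the lines that attain the minimum somewhere contribute to roots; other lines are dominated. Here the surviving (envelope) indices are i = 2, i = 1, i = 0.
Intersections between consecutive envelope lines give the roots: for adjacent envelope indices i < j the intersection is x = (a_i − a_j) / (j − i). Reading off the sorted break points: {1, 2}.
Verification: at each break x_0, at least two indices attain the minimum of min_i(a_i + i · x_0).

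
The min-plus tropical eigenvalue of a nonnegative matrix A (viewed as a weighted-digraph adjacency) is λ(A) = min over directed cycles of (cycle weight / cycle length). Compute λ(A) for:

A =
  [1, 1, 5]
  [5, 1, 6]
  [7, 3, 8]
λ(A) = 1

Enumerate directed cycles and compute their means (weight / length). Sample:
  cycle 0 → 0: weight = 1, length = 1, mean = 1/1 ≈ 1.000
  cycle 1 → 1: weight = 1, length = 1, mean = 1/1 ≈ 1.000
  cycle 2 → 2: weight = 8, length = 1, mean = 8/1 ≈ 8.000
  cycle 0 → 1 → 0: weight = 6, length = 2, mean = 6/2 ≈ 3.000
  cycle 0 → 2 → 0: weight = 12, length = 2, mean = 12/2 ≈ 6.000
  cycle 1 → 0 → 1: weight = 6, length = 2, mean = 6/2 ≈ 3.000
Minimum mean = 1.000, attained e.g. along the cycle 0 → 0 with weight 1 and length 1. So λ(A) = 1/1 = 1.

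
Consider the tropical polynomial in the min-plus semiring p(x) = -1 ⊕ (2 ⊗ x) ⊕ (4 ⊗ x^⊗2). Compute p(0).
p(0) = -1

A tropical monomial a ⊗ x^⊗i evaluates to a + i · x. Evaluating each term at x = 0:
  Term 0 contributes -1 + 0 · 0 = -1
  Term 1 contributes 2 + 1 · 0 = 2
  Term 2 contributes 4 + 2 · 0 = 4
p(0) = ⊕ of these = min[-1, 2, 4] = -1.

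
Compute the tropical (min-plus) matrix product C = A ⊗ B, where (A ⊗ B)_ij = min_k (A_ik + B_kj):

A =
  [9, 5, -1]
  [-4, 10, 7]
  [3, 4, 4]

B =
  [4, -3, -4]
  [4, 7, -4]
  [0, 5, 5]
A ⊗ B =
  [-1, 4, 1]
  [0, -7, -8]
  [4, 0, -1]

Apply the min-plus product entry-by-entry:
  C[0][0] = min over k of (A[0][0] + B[0][0] = 9 + 4 = 13, A[0][1] + B[1][0] = 5 + 4 = 9, A[0][2] + B[2][0] = -1 + 0 = -1) = -1 (attained at k = 2)
  C[0][1] = min over k of (A[0][0] + B[0][1] = 9 + -3 = 6, A[0][1] + B[1][1] = 5 + 7 = 12, A[0][2] + B[2][1] = -1 + 5 = 4) = 4 (attained at k = 2)
  C[0][2] = min over k of (A[0][0] + B[0][2] = 9 + -4 = 5, A[0][1] + B[1][2] = 5 + -4 = 1, A[0][2] + B[2][2] = -1 + 5 = 4) = 1 (attained at k = 1)
  C[1][0] = min over k of (A[1][0] + B[0][0] = -4 + 4 = 0, A[1][1] + B[1][0] = 10 + 4 = 14, A[1][2] + B[2][0] = 7 + 0 = 7) = 0 (attained at k = 0)
  C[1][1] = min over k of (A[1][0] + B[0][1] = -4 + -3 = -7, A[1][1] + B[1][1] = 10 + 7 = 17, A[1][2] + B[2][1] = 7 + 5 = 12) = -7 (attained at k = 0)
  C[1][2] = min over k of (A[1][0] + B[0][2] = -4 + -4 = -8, A[1][1] + B[1][2] = 10 + -4 = 6, A[1][2] + B[2][2] = 7 + 5 = 12) = -8 (attained at k = 0)
  C[2][0] = min over k of (A[2][0] + B[0][0] = 3 + 4 = 7, A[2][1] + B[1][0] = 4 + 4 = 8, A[2][2] + B[2][0] = 4 + 0 = 4) = 4 (attained at k = 2)
  C[2][1] = min over k of (A[2][0] + B[0][1] = 3 + -3 = 0, A[2][1] + B[1][1] = 4 + 7 = 11, A[2][2] + B[2][1] = 4 + 5 = 9) = 0 (attained at k = 0)
  C[2][2] = min over k of (A[2][0] + B[0][2] = 3 + -4 = -1, A[2][1] + B[1][2] = 4 + -4 = 0, A[2][2] + B[2][2] = 4 + 5 = 9) = -1 (attained at k = 0)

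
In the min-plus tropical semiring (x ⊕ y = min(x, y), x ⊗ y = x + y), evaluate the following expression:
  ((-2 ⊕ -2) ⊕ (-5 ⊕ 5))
((-2 ⊕ -2) ⊕ (-5 ⊕ 5)) = -5

Expand innermost to outermost. Recall ⊕ takes the minimum of its arguments and ⊗ takes their sum. Working out the expression ((-2 ⊕ -2) ⊕ (-5 ⊕ 5)) gives -5.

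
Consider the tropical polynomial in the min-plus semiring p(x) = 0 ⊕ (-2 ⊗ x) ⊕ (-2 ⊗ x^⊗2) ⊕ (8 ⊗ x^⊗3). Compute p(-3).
p(-3) = -8

A tropical monomial a ⊗ x^⊗i evaluates to a + i · x. Evaluating each term at x = -3:
  Term 0 contributes 0 + 0 · -3 = 0
  Term 1 contributes -2 + 1 · -3 = -5
  Term 2 contributes -2 + 2 · -3 = -8
  Term 3 contributes 8 + 3 · -3 = -1
p(-3) = ⊕ of these = min[0, -5, -8, -1] = -8.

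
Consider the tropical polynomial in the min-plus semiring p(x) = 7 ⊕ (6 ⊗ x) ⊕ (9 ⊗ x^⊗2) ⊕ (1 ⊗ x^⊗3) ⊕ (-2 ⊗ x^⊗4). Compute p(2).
p(2) = 6

A tropical monomial a ⊗ x^⊗i evaluates to a + i · x. Evaluating each term at x = 2:
  Term 0 contributes 7 + 0 · 2 = 7
  Term 1 contributes 6 + 1 · 2 = 8
  Term 2 contributes 9 + 2 · 2 = 13
  Term 3 contributes 1 + 3 · 2 = 7
  Term 4 contributes -2 + 4 · 2 = 6
p(2) = ⊕ of these = min[7, 8, 13, 7, 6] = 6.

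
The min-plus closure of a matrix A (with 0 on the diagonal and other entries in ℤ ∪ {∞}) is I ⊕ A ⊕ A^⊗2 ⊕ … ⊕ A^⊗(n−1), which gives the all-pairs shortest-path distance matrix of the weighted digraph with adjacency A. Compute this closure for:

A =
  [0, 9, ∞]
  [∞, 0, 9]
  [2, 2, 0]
Closure =
  [0, 9, 18]
  [11, 0, 9]
  [2, 2, 0]

This is the Floyd-Warshall all-pairs shortest-path computation. For each intermediate vertex k = 0, 1, …, 2, update dist[i][j] ← min(dist[i][j], dist[i][k] + dist[k][j]). The final matrix gives, for each (i, j), the minimum total weight of any directed path from i to j (possibly empty when i = j).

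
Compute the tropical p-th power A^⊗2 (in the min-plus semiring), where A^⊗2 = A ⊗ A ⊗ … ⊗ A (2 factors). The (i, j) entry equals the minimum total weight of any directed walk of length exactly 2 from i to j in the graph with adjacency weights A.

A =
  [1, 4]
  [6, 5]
A^⊗2 =
  [2, 5]
  [7, 10]

Each entry (A^⊗2)_ij equals the minimum over all length-2 walks i = v_0 → v_1 → … → v_2 = j of Σ_t A[v_t][v_{t+1}]. For example, for (i, j) = (0, 1) we minimise over 2 possible intermediate vertex sequences; the minimum is 5, attained along the walk 0 → 0 → 1.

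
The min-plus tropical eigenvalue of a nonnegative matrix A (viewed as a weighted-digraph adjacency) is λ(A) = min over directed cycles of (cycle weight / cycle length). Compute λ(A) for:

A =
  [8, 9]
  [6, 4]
λ(A) = 4

Enumerate directed cycles and compute their means (weight / length). Sample:
  cycle 0 → 0: weight = 8, length = 1, mean = 8/1 ≈ 8.000
  cycle 1 → 1: weight = 4, length = 1, mean = 4/1 ≈ 4.000
  cycle 0 → 1 → 0: weight = 15, length = 2, mean = 15/2 ≈ 7.500
  cycle 1 → 0 → 1: weight = 15, length = 2, mean = 15/2 ≈ 7.500
Minimum mean = 4.000, attained e.g. along the cycle 1 → 1 with weight 4 and length 1. So λ(A) = 4/1 = 4.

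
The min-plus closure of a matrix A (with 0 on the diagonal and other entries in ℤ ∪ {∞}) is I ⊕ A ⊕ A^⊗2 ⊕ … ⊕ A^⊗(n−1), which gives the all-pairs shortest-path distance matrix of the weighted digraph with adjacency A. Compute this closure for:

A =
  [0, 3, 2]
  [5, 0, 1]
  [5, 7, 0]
Closure =
  [0, 3, 2]
  [5, 0, 1]
  [5, 7, 0]

This is the Floyd-Warshall all-pairs shortest-path computation. For each intermediate vertex k = 0, 1, …, 2, update dist[i][j] ← min(dist[i][j], dist[i][k] + dist[k][j]). The final matrix gives, for each (i, j), the minimum total weight of any directed path from i to j (possibly empty when i = j).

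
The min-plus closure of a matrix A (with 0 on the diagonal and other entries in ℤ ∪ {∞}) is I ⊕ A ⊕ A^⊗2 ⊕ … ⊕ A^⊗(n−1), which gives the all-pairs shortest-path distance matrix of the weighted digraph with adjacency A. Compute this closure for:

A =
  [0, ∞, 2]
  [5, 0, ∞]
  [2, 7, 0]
Closure =
  [0, 9, 2]
  [5, 0, 7]
  [2, 7, 0]

This is the Floyd-Warshall all-pairs shortest-path computation. For each intermediate vertex k = 0, 1, …, 2, update dist[i][j] ← min(dist[i][j], dist[i][k] + dist[k][j]). The final matrix gives, for each (i, j), the minimum total weight of any directed path from i to j (possibly empty when i = j).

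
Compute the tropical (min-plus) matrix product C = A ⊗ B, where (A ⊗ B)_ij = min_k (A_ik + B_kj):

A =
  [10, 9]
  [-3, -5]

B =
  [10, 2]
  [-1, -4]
A ⊗ B =
  [8, 5]
  [-6, -9]

Apply the min-plus product entry-by-entry:
  C[0][0] = min over k of (A[0][0] + B[0][0] = 10 + 10 = 20, A[0][1] + B[1][0] = 9 + -1 = 8) = 8 (attained at k = 1)
  C[0][1] = min over k of (A[0][0] + B[0][1] = 10 + 2 = 12, A[0][1] + B[1][1] = 9 + -4 = 5) = 5 (attained at k = 1)
  C[1][0] = min over k of (A[1][0] + B[0][0] = -3 + 10 = 7, A[1][1] + B[1][0] = -5 + -1 = -6) = -6 (attained at k = 1)
  C[1][1] = min over k of (A[1][0] + B[0][1] = -3 + 2 = -1, A[1][1] + B[1][1] = -5 + -4 = -9) = -9 (attained at k = 1)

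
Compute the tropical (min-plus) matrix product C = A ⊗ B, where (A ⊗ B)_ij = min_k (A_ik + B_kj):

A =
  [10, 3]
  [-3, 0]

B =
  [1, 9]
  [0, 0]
A ⊗ B =
  [3, 3]
  [-2, 0]

Apply the min-plus product entry-by-entry:
  C[0][0] = min over k of (A[0][0] + B[0][0] = 10 + 1 = 11, A[0][1] + B[1][0] = 3 + 0 = 3) = 3 (attained at k = 1)
  C[0][1] = min over k of (A[0][0] + B[0][1] = 10 + 9 = 19, A[0][1] + B[1][1] = 3 + 0 = 3) = 3 (attained at k = 1)
  C[1][0] = min over k of (A[1][0] + B[0][0] = -3 + 1 = -2, A[1][1] + B[1][0] = 0 + 0 = 0) = -2 (attained at k = 0)
  C[1][1] = min over k of (A[1][0] + B[0][1] = -3 + 9 = 6, A[1][1] + B[1][1] = 0 + 0 = 0) = 0 (attained at k = 1)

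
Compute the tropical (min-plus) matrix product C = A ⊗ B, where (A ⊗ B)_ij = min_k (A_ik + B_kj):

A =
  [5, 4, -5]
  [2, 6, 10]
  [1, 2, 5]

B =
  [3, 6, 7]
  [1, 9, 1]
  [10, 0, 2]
A ⊗ B =
  [5, -5, -3]
  [5, 8, 7]
  [3, 5, 3]

Apply the min-plus product entry-by-entry:
  C[0][0] = min over k of (A[0][0] + B[0][0] = 5 + 3 = 8, A[0][1] + B[1][0] = 4 + 1 = 5, A[0][2] + B[2][0] = -5 + 10 = 5) = 5 (attained at k = 1)
  C[0][1] = min over k of (A[0][0] + B[0][1] = 5 + 6 = 11, A[0][1] + B[1][1] = 4 + 9 = 13, A[0][2] + B[2][1] = -5 + 0 = -5) = -5 (attained at k = 2)
  C[0][2] = min over k of (A[0][0] + B[0][2] = 5 + 7 = 12, A[0][1] + B[1][2] = 4 + 1 = 5, A[0][2] + B[2][2] = -5 + 2 = -3) = -3 (attained at k = 2)
  C[1][0] = min over k of (A[1][0] + B[0][0] = 2 + 3 = 5, A[1][1] + B[1][0] = 6 + 1 = 7, A[1][2] + B[2][0] = 10 + 10 = 20) = 5 (attained at k = 0)
  C[1][1] = min over k of (A[1][0] + B[0][1] = 2 + 6 = 8, A[1][1] + B[1][1] = 6 + 9 = 15, A[1][2] + B[2][1] = 10 + 0 = 10) = 8 (attained at k = 0)
  C[1][2] = min over k of (A[1][0] + B[0][2] = 2 + 7 = 9, A[1][1] + B[1][2] = 6 + 1 = 7, A[1][2] + B[2][2] = 10 + 2 = 12) = 7 (attained at k = 1)
  C[2][0] = min over k of (A[2][0] + B[0][0] = 1 + 3 = 4, A[2][1] + B[1][0] = 2 + 1 = 3, A[2][2] + B[2][0] = 5 + 10 = 15) = 3 (attained at k = 1)
  C[2][1] = min over k of (A[2][0] + B[0][1] = 1 + 6 = 7, A[2][1] + B[1][1] = 2 + 9 = 11, A[2][2] + B[2][1] = 5 + 0 = 5) = 5 (attained at k = 2)
  C[2][2] = min over k of (A[2][0] + B[0][2] = 1 + 7 = 8, A[2][1] + B[1][2] = 2 + 1 = 3, A[2][2] + B[2][2] = 5 + 2 = 7) = 3 (attained at k = 1)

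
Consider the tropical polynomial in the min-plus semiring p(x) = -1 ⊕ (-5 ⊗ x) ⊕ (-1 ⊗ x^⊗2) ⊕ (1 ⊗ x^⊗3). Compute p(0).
p(0) = -5

A tropical monomial a ⊗ x^⊗i evaluates to a + i · x. Evaluating each term at x = 0:
  Term 0 contributes -1 + 0 · 0 = -1
  Term 1 contributes -5 + 1 · 0 = -5
  Term 2 contributes -1 + 2 · 0 = -1
  Term 3 contributes 1 + 3 · 0 = 1
p(0) = ⊕ of these = min[-1, -5, -1, 1] = -5.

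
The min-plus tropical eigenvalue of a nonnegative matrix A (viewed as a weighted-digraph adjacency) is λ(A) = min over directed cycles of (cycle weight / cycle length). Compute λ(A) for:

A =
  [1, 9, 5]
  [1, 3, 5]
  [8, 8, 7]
λ(A) = 1

Enumerate directed cycles and compute their means (weight / length). Sample:
  cycle 0 → 0: weight = 1, length = 1, mean = 1/1 ≈ 1.000
  cycle 1 → 1: weight = 3, length = 1, mean = 3/1 ≈ 3.000
  cycle 2 → 2: weight = 7, length = 1, mean = 7/1 ≈ 7.000
  cycle 0 → 1 → 0: weight = 10, length = 2, mean = 10/2 ≈ 5.000
  cycle 0 → 2 → 0: weight = 13, length = 2, mean = 13/2 ≈ 6.500
  cycle 1 → 0 → 1: weight = 10, length = 2, mean = 10/2 ≈ 5.000
Minimum mean = 1.000, attained e.g. along the cycle 0 → 0 with weight 1 and length 1. So λ(A) = 1/1 = 1.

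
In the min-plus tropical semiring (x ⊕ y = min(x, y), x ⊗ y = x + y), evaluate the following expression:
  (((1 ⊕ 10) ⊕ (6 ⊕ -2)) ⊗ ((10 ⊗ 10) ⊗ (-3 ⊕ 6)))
(((1 ⊕ 10) ⊕ (6 ⊕ -2)) ⊗ ((10 ⊗ 10) ⊗ (-3 ⊕ 6))) = 15

Expand innermost to outermost. Recall ⊕ takes the minimum of its arguments and ⊗ takes their sum. Working out the expression (((1 ⊕ 10) ⊕ (6 ⊕ -2)) ⊗ ((10 ⊗ 10) ⊗ (-3 ⊕ 6))) gives 15.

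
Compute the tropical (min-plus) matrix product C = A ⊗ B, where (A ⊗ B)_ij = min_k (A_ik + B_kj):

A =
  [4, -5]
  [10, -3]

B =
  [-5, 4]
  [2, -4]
A ⊗ B =
  [-3, -9]
  [-1, -7]

Apply the min-plus product entry-by-entry:
  C[0][0] = min over k of (A[0][0] + B[0][0] = 4 + -5 = -1, A[0][1] + B[1][0] = -5 + 2 = -3) = -3 (attained at k = 1)
  C[0][1] = min over k of (A[0][0] + B[0][1] = 4 + 4 = 8, A[0][1] + B[1][1] = -5 + -4 = -9) = -9 (attained at k = 1)
  C[1][0] = min over k of (A[1][0] + B[0][0] = 10 + -5 = 5, A[1][1] + B[1][0] = -3 + 2 = -1) = -1 (attained at k = 1)
  C[1][1] = min over k of (A[1][0] + B[0][1] = 10 + 4 = 14, A[1][1] + B[1][1] = -3 + -4 = -7) = -7 (attained at k = 1)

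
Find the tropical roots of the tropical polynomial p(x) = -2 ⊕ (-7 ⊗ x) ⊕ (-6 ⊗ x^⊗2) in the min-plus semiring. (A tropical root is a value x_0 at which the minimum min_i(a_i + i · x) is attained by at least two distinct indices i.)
Roots: {-1, 5}

Each tropical root is a break point of the lower envelope of the lines y = a_i + i · x (there are 3 lines, with slopes 0, 1, ..., 2). Only the lines that attain the minimum somewhere contribute to roots; other lines are dominated. Here the surviving (envelope) indices are i = 2, i = 1, i = 0.
Intersections between consecutive envelope lines give the roots: for adjacent envelope indices i < j the intersection is x = (a_i − a_j) / (j − i). Reading off the sorted break points: {-1, 5}.
Verification: at each break x_0, at least two indices attain the minimum of min_i(a_i + i · x_0).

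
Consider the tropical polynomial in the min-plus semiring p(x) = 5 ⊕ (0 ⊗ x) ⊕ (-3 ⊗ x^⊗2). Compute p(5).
p(5) = 5

A tropical monomial a ⊗ x^⊗i evaluates to a + i · x. Evaluating each term at x = 5:
  Term 0 contributes 5 + 0 · 5 = 5
  Term 1 contributes 0 + 1 · 5 = 5
  Term 2 contributes -3 + 2 · 5 = 7
p(5) = ⊕ of these = min[5, 5, 7] = 5.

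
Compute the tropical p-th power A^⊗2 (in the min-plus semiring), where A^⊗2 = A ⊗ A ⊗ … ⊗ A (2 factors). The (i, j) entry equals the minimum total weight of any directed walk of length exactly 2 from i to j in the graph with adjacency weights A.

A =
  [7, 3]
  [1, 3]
A^⊗2 =
  [4, 6]
  [4, 4]

Each entry (A^⊗2)_ij equals the minimum over all length-2 walks i = v_0 → v_1 → … → v_2 = j of Σ_t A[v_t][v_{t+1}]. For example, for (i, j) = (0, 1) we minimise over 2 possible intermediate vertex sequences; the minimum is 6, attained along the walk 0 → 1 → 1.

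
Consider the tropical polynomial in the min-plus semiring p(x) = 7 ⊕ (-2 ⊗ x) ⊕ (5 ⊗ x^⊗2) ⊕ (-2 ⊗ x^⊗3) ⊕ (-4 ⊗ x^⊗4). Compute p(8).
p(8) = 6

A tropical monomial a ⊗ x^⊗i evaluates to a + i · x. Evaluating each term at x = 8:
  Term 0 contributes 7 + 0 · 8 = 7
  Term 1 contributes -2 + 1 · 8 = 6
  Term 2 contributes 5 + 2 · 8 = 21
  Term 3 contributes -2 + 3 · 8 = 22
  Term 4 contributes -4 + 4 · 8 = 28
p(8) = ⊕ of these = min[7, 6, 21, 22, 28] = 6.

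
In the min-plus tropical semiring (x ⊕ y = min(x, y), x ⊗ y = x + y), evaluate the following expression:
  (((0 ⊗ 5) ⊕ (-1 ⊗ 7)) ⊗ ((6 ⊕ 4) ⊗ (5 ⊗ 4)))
(((0 ⊗ 5) ⊕ (-1 ⊗ 7)) ⊗ ((6 ⊕ 4) ⊗ (5 ⊗ 4))) = 18

Expand innermost to outermost. Recall ⊕ takes the minimum of its arguments and ⊗ takes their sum. Working out the expression (((0 ⊗ 5) ⊕ (-1 ⊗ 7)) ⊗ ((6 ⊕ 4) ⊗ (5 ⊗ 4))) gives 18.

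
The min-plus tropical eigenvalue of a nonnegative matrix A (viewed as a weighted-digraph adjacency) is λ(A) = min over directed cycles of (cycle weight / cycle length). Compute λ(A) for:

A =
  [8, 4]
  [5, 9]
λ(A) = 9/2

Enumerate directed cycles and compute their means (weight / length). Sample:
  cycle 0 → 0: weight = 8, length = 1, mean = 8/1 ≈ 8.000
  cycle 1 → 1: weight = 9, length = 1, mean = 9/1 ≈ 9.000
  cycle 0 → 1 → 0: weight = 9, length = 2, mean = 9/2 ≈ 4.500
  cycle 1 → 0 → 1: weight = 9, length = 2, mean = 9/2 ≈ 4.500
Minimum mean = 4.500, attained e.g. along the cycle 0 → 1 → 0 with weight 9 and length 2. So λ(A) = 9/2 = 9/2.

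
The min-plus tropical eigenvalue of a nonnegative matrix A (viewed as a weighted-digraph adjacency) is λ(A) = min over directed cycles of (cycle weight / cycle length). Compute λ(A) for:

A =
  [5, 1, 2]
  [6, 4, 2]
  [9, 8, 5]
λ(A) = 7/2

Enumerate directed cycles and compute their means (weight / length). Sample:
  cycle 0 → 0: weight = 5, length = 1, mean = 5/1 ≈ 5.000
  cycle 1 → 1: weight = 4, length = 1, mean = 4/1 ≈ 4.000
  cycle 2 → 2: weight = 5, length = 1, mean = 5/1 ≈ 5.000
  cycle 0 → 1 → 0: weight = 7, length = 2, mean = 7/2 ≈ 3.500
  cycle 0 → 2 → 0: weight = 11, length = 2, mean = 11/2 ≈ 5.500
  cycle 1 → 0 → 1: weight = 7, length = 2, mean = 7/2 ≈ 3.500
Minimum mean = 3.500, attained e.g. along the cycle 0 → 1 → 0 with weight 7 and length 2. So λ(A) = 7/2 = 7/2.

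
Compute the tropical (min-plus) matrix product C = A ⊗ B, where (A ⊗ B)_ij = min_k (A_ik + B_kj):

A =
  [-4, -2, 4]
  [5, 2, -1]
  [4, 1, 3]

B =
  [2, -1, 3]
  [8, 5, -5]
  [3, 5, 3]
A ⊗ B =
  [-2, -5, -7]
  [2, 4, -3]
  [6, 3, -4]

Apply the min-plus product entry-by-entry:
  C[0][0] = min over k of (A[0][0] + B[0][0] = -4 + 2 = -2, A[0][1] + B[1][0] = -2 + 8 = 6, A[0][2] + B[2][0] = 4 + 3 = 7) = -2 (attained at k = 0)
  C[0][1] = min over k of (A[0][0] + B[0][1] = -4 + -1 = -5, A[0][1] + B[1][1] = -2 + 5 = 3, A[0][2] + B[2][1] = 4 + 5 = 9) = -5 (attained at k = 0)
  C[0][2] = min over k of (A[0][0] + B[0][2] = -4 + 3 = -1, A[0][1] + B[1][2] = -2 + -5 = -7, A[0][2] + B[2][2] = 4 + 3 = 7) = -7 (attained at k = 1)
  C[1][0] = min over k of (A[1][0] + B[0][0] = 5 + 2 = 7, A[1][1] + B[1][0] = 2 + 8 = 10, A[1][2] + B[2][0] = -1 + 3 = 2) = 2 (attained at k = 2)
  C[1][1] = min over k of (A[1][0] + B[0][1] = 5 + -1 = 4, A[1][1] + B[1][1] = 2 + 5 = 7, A[1][2] + B[2][1] = -1 + 5 = 4) = 4 (attained at k = 0)
  C[1][2] = min over k of (A[1][0] + B[0][2] = 5 + 3 = 8, A[1][1] + B[1][2] = 2 + -5 = -3, A[1][2] + B[2][2] = -1 + 3 = 2) = -3 (attained at k = 1)
  C[2][0] = min over k of (A[2][0] + B[0][0] = 4 + 2 = 6, A[2][1] + B[1][0] = 1 + 8 = 9, A[2][2] + B[2][0] = 3 + 3 = 6) = 6 (attained at k = 0)
  C[2][1] = min over k of (A[2][0] + B[0][1] = 4 + -1 = 3, A[2][1] + B[1][1] = 1 + 5 = 6, A[2][2] + B[2][1] = 3 + 5 = 8) = 3 (attained at k = 0)
  C[2][2] = min over k of (A[2][0] + B[0][2] = 4 + 3 = 7, A[2][1] + B[1][2] = 1 + -5 = -4, A[2][2] + B[2][2] = 3 + 3 = 6) = -4 (attained at k = 1)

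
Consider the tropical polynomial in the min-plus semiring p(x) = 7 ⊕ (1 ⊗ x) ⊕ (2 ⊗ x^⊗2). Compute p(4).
p(4) = 5

A tropical monomial a ⊗ x^⊗i evaluates to a + i · x. Evaluating each term at x = 4:
  Term 0 contributes 7 + 0 · 4 = 7
  Term 1 contributes 1 + 1 · 4 = 5
  Term 2 contributes 2 + 2 · 4 = 10
p(4) = ⊕ of these = min[7, 5, 10] = 5.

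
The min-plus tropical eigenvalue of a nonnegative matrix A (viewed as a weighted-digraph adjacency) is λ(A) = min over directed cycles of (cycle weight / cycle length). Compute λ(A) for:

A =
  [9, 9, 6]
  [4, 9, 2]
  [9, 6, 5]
λ(A) = 4

Enumerate directed cycles and compute their means (weight / length). Sample:
  cycle 0 → 0: weight = 9, length = 1, mean = 9/1 ≈ 9.000
  cycle 1 → 1: weight = 9, length = 1, mean = 9/1 ≈ 9.000
  cycle 2 → 2: weight = 5, length = 1, mean = 5/1 ≈ 5.000
  cycle 0 → 1 → 0: weight = 13, length = 2, mean = 13/2 ≈ 6.500
  cycle 0 → 2 → 0: weight = 15, length = 2, mean = 15/2 ≈ 7.500
  cycle 1 → 0 → 1: weight = 13, length = 2, mean = 13/2 ≈ 6.500
Minimum mean = 4.000, attained e.g. along the cycle 1 → 2 → 1 with weight 8 and length 2. So λ(A) = 8/2 = 4.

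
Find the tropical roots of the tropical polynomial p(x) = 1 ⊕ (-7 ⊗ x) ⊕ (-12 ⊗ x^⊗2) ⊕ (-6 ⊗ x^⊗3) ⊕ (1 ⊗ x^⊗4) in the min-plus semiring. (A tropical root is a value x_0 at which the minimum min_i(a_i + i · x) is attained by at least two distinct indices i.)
Roots: {-7, -6, 5, 8}

Each tropical root is a break point of the lower envelope of the lines y = a_i + i · x (there are 5 lines, with slopes 0, 1, ..., 4). Only the lines that attain the minimum somewhere contribute to roots; other lines are dominated. Here the surviving (envelope) indices are i = 4, i = 3, i = 2, i = 1, i = 0.
Intersections between consecutive envelope lines give the roots: for adjacent envelope indices i < j the intersection is x = (a_i − a_j) / (j − i). Reading off the sorted break points: {-7, -6, 5, 8}.
Verification: at each break x_0, at least two indices attain the minimum of min_i(a_i + i · x_0).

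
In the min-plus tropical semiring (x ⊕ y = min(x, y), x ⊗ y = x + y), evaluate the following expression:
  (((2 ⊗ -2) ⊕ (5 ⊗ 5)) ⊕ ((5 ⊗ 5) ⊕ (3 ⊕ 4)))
(((2 ⊗ -2) ⊕ (5 ⊗ 5)) ⊕ ((5 ⊗ 5) ⊕ (3 ⊕ 4))) = 0

Expand innermost to outermost. Recall ⊕ takes the minimum of its arguments and ⊗ takes their sum. Working out the expression (((2 ⊗ -2) ⊕ (5 ⊗ 5)) ⊕ ((5 ⊗ 5) ⊕ (3 ⊕ 4))) gives 0.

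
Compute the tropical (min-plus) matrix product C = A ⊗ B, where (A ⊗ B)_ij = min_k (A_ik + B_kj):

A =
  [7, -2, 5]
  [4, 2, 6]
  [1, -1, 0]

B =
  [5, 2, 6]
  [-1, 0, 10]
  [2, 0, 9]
A ⊗ B =
  [-3, -2, 8]
  [1, 2, 10]
  [-2, -1, 7]

Apply the min-plus product entry-by-entry:
  C[0][0] = min over k of (A[0][0] + B[0][0] = 7 + 5 = 12, A[0][1] + B[1][0] = -2 + -1 = -3, A[0][2] + B[2][0] = 5 + 2 = 7) = -3 (attained at k = 1)
  C[0][1] = min over k of (A[0][0] + B[0][1] = 7 + 2 = 9, A[0][1] + B[1][1] = -2 + 0 = -2, A[0][2] + B[2][1] = 5 + 0 = 5) = -2 (attained at k = 1)
  C[0][2] = min over k of (A[0][0] + B[0][2] = 7 + 6 = 13, A[0][1] + B[1][2] = -2 + 10 = 8, A[0][2] + B[2][2] = 5 + 9 = 14) = 8 (attained at k = 1)
  C[1][0] = min over k of (A[1][0] + B[0][0] = 4 + 5 = 9, A[1][1] + B[1][0] = 2 + -1 = 1, A[1][2] + B[2][0] = 6 + 2 = 8) = 1 (attained at k = 1)
  C[1][1] = min over k of (A[1][0] + B[0][1] = 4 + 2 = 6, A[1][1] + B[1][1] = 2 + 0 = 2, A[1][2] + B[2][1] = 6 + 0 = 6) = 2 (attained at k = 1)
  C[1][2] = min over k of (A[1][0] + B[0][2] = 4 + 6 = 10, A[1][1] + B[1][2] = 2 + 10 = 12, A[1][2] + B[2][2] = 6 + 9 = 15) = 10 (attained at k = 0)
  C[2][0] = min over k of (A[2][0] + B[0][0] = 1 + 5 = 6, A[2][1] + B[1][0] = -1 + -1 = -2, A[2][2] + B[2][0] = 0 + 2 = 2) = -2 (attained at k = 1)
  C[2][1] = min over k of (A[2][0] + B[0][1] = 1 + 2 = 3, A[2][1] + B[1][1] = -1 + 0 = -1, A[2][2] + B[2][1] = 0 + 0 = 0) = -1 (attained at k = 1)
  C[2][2] = min over k of (A[2][0] + B[0][2] = 1 + 6 = 7, A[2][1] + B[1][2] = -1 + 10 = 9, A[2][2] + B[2][2] = 0 + 9 = 9) = 7 (attained at k = 0)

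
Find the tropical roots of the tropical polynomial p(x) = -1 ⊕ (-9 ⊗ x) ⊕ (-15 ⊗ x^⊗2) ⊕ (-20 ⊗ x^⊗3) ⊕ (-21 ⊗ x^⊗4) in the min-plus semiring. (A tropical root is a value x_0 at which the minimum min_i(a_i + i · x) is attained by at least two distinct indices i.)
Roots: {1, 5, 6, 8}

Each tropical root is a break point of the lower envelope of the lines y = a_i + i · x (there are 5 lines, with slopes 0, 1, ..., 4). Only the lines that attain the minimum somewhere contribute to roots; other lines are dominated. Here the surviving (envelope) indices are i = 4, i = 3, i = 2, i = 1, i = 0.
Intersections between consecutive envelope lines give the roots: for adjacent envelope indices i < j the intersection is x = (a_i − a_j) / (j − i). Reading off the sorted break points: {1, 5, 6, 8}.
Verification: at each break x_0, at least two indices attain the minimum of min_i(a_i + i · x_0).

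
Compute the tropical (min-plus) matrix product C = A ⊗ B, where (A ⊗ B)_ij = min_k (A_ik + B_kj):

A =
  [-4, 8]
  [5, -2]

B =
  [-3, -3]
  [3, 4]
A ⊗ B =
  [-7, -7]
  [1, 2]

Apply the min-plus product entry-by-entry:
  C[0][0] = min over k of (A[0][0] + B[0][0] = -4 + -3 = -7, A[0][1] + B[1][0] = 8 + 3 = 11) = -7 (attained at k = 0)
  C[0][1] = min over k of (A[0][0] + B[0][1] = -4 + -3 = -7, A[0][1] + B[1][1] = 8 + 4 = 12) = -7 (attained at k = 0)
  C[1][0] = min over k of (A[1][0] + B[0][0] = 5 + -3 = 2, A[1][1] + B[1][0] = -2 + 3 = 1) = 1 (attained at k = 1)
  C[1][1] = min over k of (A[1][0] + B[0][1] = 5 + -3 = 2, A[1][1] + B[1][1] = -2 + 4 = 2) = 2 (attained at k = 0)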